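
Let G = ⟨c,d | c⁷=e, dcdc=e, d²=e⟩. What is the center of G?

An element z ∈ Z(G) iff z commutes with every generator.
For example e is central: e·c = c = c·e; e·d = d = d·e.
Whereas c ∉ Z(G) since c·d = cd ≠ c⁶d = d·c.
Checking each of the 14 elements this way gives Z(G) = {e}, of order 1.

Answer: {e}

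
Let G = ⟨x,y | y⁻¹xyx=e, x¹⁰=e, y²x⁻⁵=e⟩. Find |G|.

Enumerate words in the generators, reducing via the relations: the distinct elements are
  {e, x, y, xy, x², x³, x⁴, x⁵, x⁶, x⁷, x⁸, x⁹, x²y, x³y, x⁴y, y⁻¹, xy⁻¹, x²y⁻¹, x³y⁻¹, x⁴y⁻¹}.
No further products give new elements, so |G| = 20.

Answer: 20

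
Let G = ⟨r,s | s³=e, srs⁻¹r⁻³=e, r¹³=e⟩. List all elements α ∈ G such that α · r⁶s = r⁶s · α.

⟨r⁶s⟩ ⊆ C_G(r⁶s) since powers of r⁶s commute with r⁶s; so |C_G(r⁶s)| ≥ |⟨r⁶s⟩| = 3.
By orbit–stabilizer, |C_G(r⁶s)| = |G| / |conj. class of r⁶s| = 39 / 13 = 3.
The 3 elements commuting with r⁶s are {e, r⁶s, r¹¹s²}.

Answer: {e, r⁶s, r¹¹s²}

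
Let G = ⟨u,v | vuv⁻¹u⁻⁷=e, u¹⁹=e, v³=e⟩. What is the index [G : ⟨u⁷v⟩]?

First find ord(u⁷v) by computing successive powers:
  (u⁷v)¹ = u⁷v, (u⁷v)² = u¹⁸v², (u⁷v)³ = e.
So |⟨u⁷v⟩| = ord(u⁷v) = 3. With |G| = 57, by Lagrange [G : ⟨u⁷v⟩] = 57/3 = 19.

Answer: 19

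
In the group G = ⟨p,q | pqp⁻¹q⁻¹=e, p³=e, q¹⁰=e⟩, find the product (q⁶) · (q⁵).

Compute (q⁶) · (q⁵) by multiplying left to right and reducing via the relations at each step:
  (q⁶) · q⁵ = q

Answer: q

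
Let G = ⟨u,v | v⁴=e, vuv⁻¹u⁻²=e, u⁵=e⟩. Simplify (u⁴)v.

Compute (u⁴) · v by multiplying left to right and reducing via the relations at each step:
  (u⁴) · v = u⁴v

Answer: u⁴v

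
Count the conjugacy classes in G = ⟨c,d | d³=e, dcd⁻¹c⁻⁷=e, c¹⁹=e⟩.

The conjugacy classes (representative and size) are:
  [e] (size 1), [c¹¹] (size 3), [c¹⁴] (size 3), [c⁶] (size 3), [c¹⁷] (size 3), [c¹²] (size 3), [c¹⁰] (size 3), [c²d] (size 19), [c¹⁸d²] (size 19).
Class equation: 1 + 3 + 3 + 3 + 3 + 3 + 3 + 19 + 19 = 57 = |G|. So G has 9 conjugacy classes.

Answer: 9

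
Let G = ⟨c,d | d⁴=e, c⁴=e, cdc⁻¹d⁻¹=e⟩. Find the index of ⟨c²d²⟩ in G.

First find ord(c²d²) by computing successive powers:
  (c²d²)¹ = c²d², (c²d²)² = e.
So |⟨c²d²⟩| = ord(c²d²) = 2. With |G| = 16, by Lagrange [G : ⟨c²d²⟩] = 16/2 = 8.

Answer: 8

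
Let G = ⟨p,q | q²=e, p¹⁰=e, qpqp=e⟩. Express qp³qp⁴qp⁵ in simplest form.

Multiply left to right, reducing at each step:
  q · p³ = p⁷q
  (p⁷q) · q = p⁷
  (p⁷) · p⁴ = p
  p · q = pq
  (pq) · p⁵ = p⁶q

Answer: p⁶q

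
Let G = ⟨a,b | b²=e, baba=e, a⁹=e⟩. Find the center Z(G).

An element z ∈ Z(G) iff z commutes with every generator.
For example e is central: e·a = a = a·e; e·b = b = b·e.
Whereas a ∉ Z(G) since a·b = ab ≠ a⁸b = b·a.
Checking each of the 18 elements this way gives Z(G) = {e}, of order 1.

Answer: {e}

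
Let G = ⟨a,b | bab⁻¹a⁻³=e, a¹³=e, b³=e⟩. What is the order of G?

Enumerate words in the generators, reducing via the relations: the distinct elements are
  {a, b, e, ab, a², a³, a⁴, a⁵, a⁶, a⁷, a⁸, a⁹, b², ab², a²b, a³b, a¹², a¹¹, a¹⁰, a⁴b, a⁵b, a⁶b, a⁷b, a⁸b, a⁹b, a²b², a³b², a¹²b, a¹¹b, a¹⁰b, a⁴b², a⁵b², a⁶b², a⁷b², a⁸b², a⁹b², a¹²b², a¹¹b², a¹⁰b²}.
No further products give new elements, so |G| = 39.

Answer: 39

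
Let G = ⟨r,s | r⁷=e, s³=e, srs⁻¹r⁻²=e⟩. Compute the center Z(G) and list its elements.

An element z ∈ Z(G) iff z commutes with every generator.
For example e is central: e·r = r = r·e; e·s = s = s·e.
Whereas r ∉ Z(G) since r·s = rs ≠ r²s = s·r.
Checking each of the 21 elements this way gives Z(G) = {e}, of order 1.

Answer: {e}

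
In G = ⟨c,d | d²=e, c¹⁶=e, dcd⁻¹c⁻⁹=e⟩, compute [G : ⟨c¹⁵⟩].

First find ord(c¹⁵) by computing successive powers:
  (c¹⁵)¹ = c¹⁵, (c¹⁵)² = c¹⁴, (c¹⁵)³ = c¹³, (c¹⁵)⁴ = c¹², (c¹⁵)⁵ = c¹¹, (c¹⁵)⁶ = c¹⁰, (c¹⁵)⁷ = c⁹, (c¹⁵)⁸ = c⁸, (c¹⁵)⁹ = c⁷, (c¹⁵)¹⁰ = c⁶, (c¹⁵)¹¹ = c⁵, (c¹⁵)¹² = c⁴, (c¹⁵)¹³ = c³, (c¹⁵)¹⁴ = c², (c¹⁵)¹⁵ = c, (c¹⁵)¹⁶ = e.
So |⟨c¹⁵⟩| = ord(c¹⁵) = 16. With |G| = 32, by Lagrange [G : ⟨c¹⁵⟩] = 32/16 = 2.

Answer: 2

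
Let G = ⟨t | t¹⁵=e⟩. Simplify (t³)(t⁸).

Compute (t³) · (t⁸) by multiplying left to right and reducing via the relations at each step:
  (t³) · t⁸ = t¹¹

Answer: t¹¹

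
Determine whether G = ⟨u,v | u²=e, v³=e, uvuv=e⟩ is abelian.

u·v = uv but v·u = uv², so u·v ≠ v·u and G is not abelian.

Answer: No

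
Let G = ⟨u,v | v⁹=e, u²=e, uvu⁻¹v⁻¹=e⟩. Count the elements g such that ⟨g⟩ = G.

G is cyclic of order 18. An element generates G iff its order is 18, and a cyclic group of order 18 has exactly φ(18) = 6 such elements.

Answer: 6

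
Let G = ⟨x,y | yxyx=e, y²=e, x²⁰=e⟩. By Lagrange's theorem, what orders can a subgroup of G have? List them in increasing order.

|G| = 40 = 2³ · 5. By Lagrange's theorem the order of any subgroup divides 40; the divisors of 40 are 1, 2, 4, 5, 8, 10, 20, 40.

Answer: 1, 2, 4, 5, 8, 10, 20, 40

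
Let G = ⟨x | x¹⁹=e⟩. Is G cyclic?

|G| = 19. The element x has order 19 (its powers give 19 distinct elements), so ⟨x⟩ = G and G is cyclic.

Answer: Yes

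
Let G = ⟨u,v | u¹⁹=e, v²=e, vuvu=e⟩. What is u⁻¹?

The order of u is 19 (smallest k with uᵏ = e), so u⁻¹ = u¹⁸ = u¹⁸.
Check: u · (u¹⁸) → u · u¹⁸ = e, giving e as required.

Answer: u¹⁸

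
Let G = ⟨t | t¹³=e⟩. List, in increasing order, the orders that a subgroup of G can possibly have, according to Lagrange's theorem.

|G| = 13 = 13. By Lagrange's theorem the order of any subgroup divides 13; the divisors of 13 are 1, 13.

Answer: 1, 13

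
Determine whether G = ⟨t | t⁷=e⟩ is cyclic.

|G| = 7. The element t has order 7 (its powers give 7 distinct elements), so ⟨t⟩ = G and G is cyclic.

Answer: Yes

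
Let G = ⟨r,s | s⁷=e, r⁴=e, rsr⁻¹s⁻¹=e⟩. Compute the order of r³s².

Compute successive powers until reaching e:
  (r³s²)¹ = r³s², (r³s²)² = r²s⁴, (r³s²)³ = rs⁶, (r³s²)⁴ = s, (r³s²)⁵ = r³s³, (r³s²)⁶ = r²s⁵, (r³s²)⁷ = r, (r³s²)⁸ = s², (r³s²)⁹ = r³s⁴, (r³s²)¹⁰ = r²s⁶, (r³s²)¹¹ = rs, (r³s²)¹² = s³, (r³s²)¹³ = r³s⁵, (r³s²)¹⁴ = r², (r³s²)¹⁵ = rs², (r³s²)¹⁶ = s⁴, (r³s²)¹⁷ = r³s⁶, (r³s²)¹⁸ = r²s, (r³s²)¹⁹ = rs³, (r³s²)²⁰ = s⁵, (r³s²)²¹ = r³, (r³s²)²² = r²s², (r³s²)²³ = rs⁴, (r³s²)²⁴ = s⁶, (r³s²)²⁵ = r³s, (r³s²)²⁶ = r²s³, (r³s²)²⁷ = rs⁵, (r³s²)²⁸ = e.
The smallest positive k with (r³s²)ᵏ = e is 28.

Answer: 28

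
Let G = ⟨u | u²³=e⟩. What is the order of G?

G is generated by a single element, so G is cyclic. The relator gives u²³ = e and no smaller power is forced to be e, so the 23 powers {e, u, u², u³, u⁴, u⁵, u⁶, u⁷, u⁸, u⁹, u²², u²¹, u²⁰, u¹², u¹³, u¹¹, u¹⁰, u¹⁴, u¹⁵, u¹⁶, u¹⁷, u¹⁸, u¹⁹} are distinct. Hence |G| = 23.

Answer: 23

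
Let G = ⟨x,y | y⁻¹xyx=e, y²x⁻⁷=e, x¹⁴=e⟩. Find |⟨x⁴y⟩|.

|⟨x⁴y⟩| equals the order of x⁴y. Compute successive powers until reaching e:
  (x⁴y)¹ = x⁴y, (x⁴y)² = x⁷, (x⁴y)³ = x⁴y⁻¹, (x⁴y)⁴ = e.
The smallest positive k with (x⁴y)ᵏ = e is 4, so |⟨x⁴y⟩| = 4.

Answer: 4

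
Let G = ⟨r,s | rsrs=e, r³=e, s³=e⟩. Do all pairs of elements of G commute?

r·s = rs but s·r = r²s², so r·s ≠ s·r and G is not abelian.

Answer: No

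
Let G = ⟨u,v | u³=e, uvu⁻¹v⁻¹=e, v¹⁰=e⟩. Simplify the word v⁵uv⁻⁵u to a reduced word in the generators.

Multiply left to right, reducing at each step:
  (v⁵) · u = uv⁵
  (uv⁵) · v⁻⁵ = u
  u · u = u²

Answer: u²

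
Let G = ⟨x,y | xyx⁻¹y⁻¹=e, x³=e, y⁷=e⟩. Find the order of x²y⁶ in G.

Compute successive powers until reaching e:
  (x²y⁶)¹ = x²y⁶, (x²y⁶)² = xy⁵, (x²y⁶)³ = y⁴, (x²y⁶)⁴ = x²y³, (x²y⁶)⁵ = xy², (x²y⁶)⁶ = y, (x²y⁶)⁷ = x², (x²y⁶)⁸ = xy⁶, (x²y⁶)⁹ = y⁵, (x²y⁶)¹⁰ = x²y⁴, (x²y⁶)¹¹ = xy³, (x²y⁶)¹² = y², (x²y⁶)¹³ = x²y, (x²y⁶)¹⁴ = x, (x²y⁶)¹⁵ = y⁶, (x²y⁶)¹⁶ = x²y⁵, (x²y⁶)¹⁷ = xy⁴, (x²y⁶)¹⁸ = y³, (x²y⁶)¹⁹ = x²y², (x²y⁶)²⁰ = xy, (x²y⁶)²¹ = e.
The smallest positive k with (x²y⁶)ᵏ = e is 21.

Answer: 21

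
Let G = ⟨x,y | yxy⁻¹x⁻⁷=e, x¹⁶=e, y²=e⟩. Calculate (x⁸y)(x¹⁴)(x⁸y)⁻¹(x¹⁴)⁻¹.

[(x⁸y), (x¹⁴)] = (x⁸y)·(x¹⁴)·(x⁸y)⁻¹·(x¹⁴)⁻¹.
  (x⁸y) · (x¹⁴) = x¹⁰y
  (x¹⁰y) · (x⁸y) = x²
  (x²) · (x²) = x⁴

Answer: x⁴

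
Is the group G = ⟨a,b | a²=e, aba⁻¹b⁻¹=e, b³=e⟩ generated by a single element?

|G| = 6. The element ab has order 6 (its powers give 6 distinct elements), so ⟨ab⟩ = G and G is cyclic.

Answer: Yes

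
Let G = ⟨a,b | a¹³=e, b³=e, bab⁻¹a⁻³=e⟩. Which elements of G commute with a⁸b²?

⟨a⁸b²⟩ ⊆ C_G(a⁸b²) since powers of a⁸b² commute with a⁸b²; so |C_G(a⁸b²)| ≥ |⟨a⁸b²⟩| = 3.
By orbit–stabilizer, |C_G(a⁸b²)| = |G| / |conj. class of a⁸b²| = 39 / 13 = 3.
The 3 elements commuting with a⁸b² are {e, a²b, a⁸b²}.

Answer: {e, a²b, a⁸b²}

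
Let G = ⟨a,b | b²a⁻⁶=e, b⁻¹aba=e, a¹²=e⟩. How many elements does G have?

Enumerate words in the generators, reducing via the relations: the distinct elements are
  {a, b, e, ab, a², a³, a⁴, a⁵, a⁶, a⁷, a⁸, a⁹, a²b, a³b, a¹¹, a¹⁰, a⁴b, a⁵b, b⁻¹, ab⁻¹, a²b⁻¹, a³b⁻¹, a⁴b⁻¹, a⁵b⁻¹}.
No further products give new elements, so |G| = 24.

Answer: 24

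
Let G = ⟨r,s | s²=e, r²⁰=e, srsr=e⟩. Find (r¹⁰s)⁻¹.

The order of (r¹⁰s) is 2 (smallest k with (r¹⁰s)ᵏ = e), so (r¹⁰s)⁻¹ = (r¹⁰s)¹ = r¹⁰s.
Check: (r¹⁰s) · (r¹⁰s) → (r¹⁰s) · r¹⁰ = s;   s · s = e, giving e as required.

Answer: r¹⁰s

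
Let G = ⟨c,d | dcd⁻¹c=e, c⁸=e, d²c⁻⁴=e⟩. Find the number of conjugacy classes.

The conjugacy classes (representative and size) are:
  [e] (size 1), [c⁷] (size 2), [c²] (size 2), [c⁵] (size 2), [c⁴] (size 1), [c²d⁻¹] (size 4), [c³d] (size 4).
Class equation: 1 + 2 + 2 + 2 + 1 + 4 + 4 = 16 = |G|. So G has 7 conjugacy classes.

Answer: 7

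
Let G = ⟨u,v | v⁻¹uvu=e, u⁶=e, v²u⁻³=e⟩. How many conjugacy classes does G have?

The conjugacy classes (representative and size) are:
  [e] (size 1), [u] (size 2), [u²] (size 2), [u³] (size 1), [uv⁻¹] (size 3), [u²v⁻¹] (size 3).
Class equation: 1 + 2 + 2 + 1 + 3 + 3 = 12 = |G|. So G has 6 conjugacy classes.

Answer: 6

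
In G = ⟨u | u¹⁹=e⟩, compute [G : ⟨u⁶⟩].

First find ord(u⁶) by computing successive powers:
  (u⁶)¹ = u⁶, (u⁶)² = u¹², (u⁶)³ = u¹⁸, (u⁶)⁴ = u⁵, (u⁶)⁵ = u¹¹, (u⁶)⁶ = u¹⁷, (u⁶)⁷ = u⁴, (u⁶)⁸ = u¹⁰, (u⁶)⁹ = u¹⁶, (u⁶)¹⁰ = u³, (u⁶)¹¹ = u⁹, (u⁶)¹² = u¹⁵, (u⁶)¹³ = u², (u⁶)¹⁴ = u⁸, (u⁶)¹⁵ = u¹⁴, (u⁶)¹⁶ = u, (u⁶)¹⁷ = u⁷, (u⁶)¹⁸ = u¹³, (u⁶)¹⁹ = e.
So |⟨u⁶⟩| = ord(u⁶) = 19. With |G| = 19, by Lagrange [G : ⟨u⁶⟩] = 19/19 = 1.

Answer: 1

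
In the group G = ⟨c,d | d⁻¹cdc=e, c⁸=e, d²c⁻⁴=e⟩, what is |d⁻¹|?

Compute successive powers until reaching e:
  (d⁻¹)¹ = d⁻¹, (d⁻¹)² = c⁴, (d⁻¹)³ = d, (d⁻¹)⁴ = e.
The smallest positive k with (d⁻¹)ᵏ = e is 4.

Answer: 4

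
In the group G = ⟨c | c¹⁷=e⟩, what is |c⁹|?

Compute successive powers until reaching e:
  (c⁹)¹ = c⁹, (c⁹)² = c, (c⁹)³ = c¹⁰, (c⁹)⁴ = c², (c⁹)⁵ = c¹¹, (c⁹)⁶ = c³, (c⁹)⁷ = c¹², (c⁹)⁸ = c⁴, (c⁹)⁹ = c¹³, (c⁹)¹⁰ = c⁵, (c⁹)¹¹ = c¹⁴, (c⁹)¹² = c⁶, (c⁹)¹³ = c¹⁵, (c⁹)¹⁴ = c⁷, (c⁹)¹⁵ = c¹⁶, (c⁹)¹⁶ = c⁸, (c⁹)¹⁷ = e.
The smallest positive k with (c⁹)ᵏ = e is 17.

Answer: 17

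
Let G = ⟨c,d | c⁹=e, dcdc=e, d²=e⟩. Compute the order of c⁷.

Compute successive powers until reaching e:
  (c⁷)¹ = c⁷, (c⁷)² = c⁵, (c⁷)³ = c³, (c⁷)⁴ = c, (c⁷)⁵ = c⁸, (c⁷)⁶ = c⁶, (c⁷)⁷ = c⁴, (c⁷)⁸ = c², (c⁷)⁹ = e.
The smallest positive k with (c⁷)ᵏ = e is 9.

Answer: 9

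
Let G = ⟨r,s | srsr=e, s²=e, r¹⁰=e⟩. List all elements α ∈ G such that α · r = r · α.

⟨r⟩ ⊆ C_G(r) since powers of r commute with r; so |C_G(r)| ≥ |⟨r⟩| = 10.
By orbit–stabilizer, |C_G(r)| = |G| / |conj. class of r| = 20 / 2 = 10.
The 10 elements commuting with r are {e, r, r², r³, r⁴, r⁵, r⁶, r⁷, r⁸, r⁹}.

Answer: {e, r, r², r³, r⁴, r⁵, r⁶, r⁷, r⁸, r⁹}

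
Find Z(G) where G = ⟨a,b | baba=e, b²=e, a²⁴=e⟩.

An element z ∈ Z(G) iff z commutes with every generator.
For example a¹² is central: (a¹²)·a = a¹³ = a·(a¹²); (a¹²)·b = a¹²b = b·(a¹²).
Whereas a ∉ Z(G) since a·b = ab ≠ a²³b = b·a.
Checking each of the 48 elements this way gives Z(G) = {e, a¹²}, of order 2.

Answer: {e, a¹²}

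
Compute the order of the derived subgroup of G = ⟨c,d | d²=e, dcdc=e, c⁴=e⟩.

G' = [G, G] is generated by all commutators. The generator-pair commutators are: [c, d] = c².
The subgroup they normally generate is {e, c²}, of order 2.
Check: |G/G'| = 8/2 = 4 is the order of the abelianisation.

Answer: 2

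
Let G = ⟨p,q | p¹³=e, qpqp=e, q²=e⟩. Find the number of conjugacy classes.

The conjugacy classes (representative and size) are:
  [e] (size 1), [p¹²] (size 2), [p¹¹] (size 2), [p³] (size 2), [p⁴] (size 2), [p⁸] (size 2), [p⁶] (size 2), [q] (size 13).
Class equation: 1 + 2 + 2 + 2 + 2 + 2 + 2 + 13 = 26 = |G|. So G has 8 conjugacy classes.

Answer: 8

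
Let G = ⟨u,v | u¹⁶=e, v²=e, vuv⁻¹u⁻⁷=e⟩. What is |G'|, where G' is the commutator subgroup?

G' = [G, G] is generated by all commutators. The generator-pair commutators are: [u, v] = u¹⁰.
The subgroup they normally generate is {e, u², u⁴, u⁶, u⁸, u¹⁰, u¹², u¹⁴}, of order 8.
Check: |G/G'| = 32/8 = 4 is the order of the abelianisation.

Answer: 8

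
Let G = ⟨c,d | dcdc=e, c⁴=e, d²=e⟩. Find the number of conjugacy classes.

The conjugacy classes (representative and size) are:
  [e] (size 1), [c] (size 2), [c²] (size 1), [c²d] (size 2), [c³d] (size 2).
Class equation: 1 + 2 + 1 + 2 + 2 = 8 = |G|. So G has 5 conjugacy classes.

Answer: 5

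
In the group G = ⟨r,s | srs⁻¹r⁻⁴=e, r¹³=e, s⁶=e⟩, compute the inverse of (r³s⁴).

The order of (r³s⁴) is 3 (smallest k with (r³s⁴)ᵏ = e), so (r³s⁴)⁻¹ = (r³s⁴)² = r⁴s².
Check: (r³s⁴) · (r⁴s²) → (r³s⁴) · r⁴ = s⁴;   (s⁴) · s² = e, giving e as required.

Answer: r⁴s²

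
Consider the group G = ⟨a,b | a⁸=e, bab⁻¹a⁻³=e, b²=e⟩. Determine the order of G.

Enumerate words in the generators, reducing via the relations: the distinct elements are
  {a, b, e, ab, a², a³, a⁴, a⁵, a⁶, a⁷, a²b, a³b, a⁴b, a⁵b, a⁶b, a⁷b}.
No further products give new elements, so |G| = 16.

Answer: 16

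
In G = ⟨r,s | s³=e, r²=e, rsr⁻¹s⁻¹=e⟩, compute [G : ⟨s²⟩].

First find ord(s²) by computing successive powers:
  (s²)¹ = s², (s²)² = s, (s²)³ = e.
So |⟨s²⟩| = ord(s²) = 3. With |G| = 6, by Lagrange [G : ⟨s²⟩] = 6/3 = 2.

Answer: 2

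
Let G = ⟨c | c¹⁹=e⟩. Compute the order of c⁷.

Compute successive powers until reaching e:
  (c⁷)¹ = c⁷, (c⁷)² = c¹⁴, (c⁷)³ = c², (c⁷)⁴ = c⁹, (c⁷)⁵ = c¹⁶, (c⁷)⁶ = c⁴, (c⁷)⁷ = c¹¹, (c⁷)⁸ = c¹⁸, (c⁷)⁹ = c⁶, (c⁷)¹⁰ = c¹³, (c⁷)¹¹ = c, (c⁷)¹² = c⁸, (c⁷)¹³ = c¹⁵, (c⁷)¹⁴ = c³, (c⁷)¹⁵ = c¹⁰, (c⁷)¹⁶ = c¹⁷, (c⁷)¹⁷ = c⁵, (c⁷)¹⁸ = c¹², (c⁷)¹⁹ = e.
The smallest positive k with (c⁷)ᵏ = e is 19.

Answer: 19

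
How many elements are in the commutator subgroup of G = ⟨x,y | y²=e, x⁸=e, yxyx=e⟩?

G' = [G, G] is generated by all commutators. The generator-pair commutators are: [x, y] = x².
The subgroup they normally generate is {e, x², x⁴, x⁶}, of order 4.
Check: |G/G'| = 16/4 = 4 is the order of the abelianisation.

Answer: 4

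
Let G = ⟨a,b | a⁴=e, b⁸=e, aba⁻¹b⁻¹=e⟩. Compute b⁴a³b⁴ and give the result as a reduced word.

Multiply left to right, reducing at each step:
  (b⁴) · a³ = a³b⁴
  (a³b⁴) · b⁴ = a³

Answer: a³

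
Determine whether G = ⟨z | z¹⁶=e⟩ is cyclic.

|G| = 16. The element z has order 16 (its powers give 16 distinct elements), so ⟨z⟩ = G and G is cyclic.

Answer: Yes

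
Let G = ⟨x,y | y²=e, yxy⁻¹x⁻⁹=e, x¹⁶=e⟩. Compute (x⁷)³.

Compute successive powers of (x⁷), reducing at each step:
  (x⁷)²: (x⁷) · x⁷ = x¹⁴
  (x⁷)³: (x¹⁴) · x⁷ = x⁵

Answer: x⁵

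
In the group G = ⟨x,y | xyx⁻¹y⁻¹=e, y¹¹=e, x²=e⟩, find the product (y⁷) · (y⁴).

Compute (y⁷) · (y⁴) by multiplying left to right and reducing via the relations at each step:
  (y⁷) · y⁴ = e

Answer: e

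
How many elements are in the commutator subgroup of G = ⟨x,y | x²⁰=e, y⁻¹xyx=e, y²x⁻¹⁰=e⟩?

G' = [G, G] is generated by all commutators. The generator-pair commutators are: [x, y] = x².
The subgroup they normally generate is {e, x², x⁴, x⁶, x⁸, x¹⁰, x¹², x¹⁴, x¹⁶, x¹⁸}, of order 10.
Check: |G/G'| = 40/10 = 4 is the order of the abelianisation.

Answer: 10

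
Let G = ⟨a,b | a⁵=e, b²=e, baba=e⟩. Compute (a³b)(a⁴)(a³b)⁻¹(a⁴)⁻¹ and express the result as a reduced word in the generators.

[(a³b), (a⁴)] = (a³b)·(a⁴)·(a³b)⁻¹·(a⁴)⁻¹.
  (a³b) · (a⁴) = a⁴b
  (a⁴b) · (a³b) = a
  a · a = a²

Answer: a²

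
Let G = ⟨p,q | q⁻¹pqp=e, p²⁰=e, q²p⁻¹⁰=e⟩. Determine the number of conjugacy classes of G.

The conjugacy classes (representative and size) are:
  [e] (size 1), [p] (size 2), [p²] (size 2), [p³] (size 2), [p⁴] (size 2), [p⁵] (size 2), [p¹⁴] (size 2), [p⁷] (size 2), [p⁸] (size 2), [p¹¹] (size 2), [p¹⁰] (size 1), [p²q⁻¹] (size 10), [p⁹q] (size 10).
Class equation: 1 + 2 + 2 + 2 + 2 + 2 + 2 + 2 + 2 + 2 + 1 + 10 + 10 = 40 = |G|. So G has 13 conjugacy classes.

Answer: 13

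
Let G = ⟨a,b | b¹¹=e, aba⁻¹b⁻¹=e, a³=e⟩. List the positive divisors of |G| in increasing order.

|G| = 33 = 3 · 11. By Lagrange's theorem the order of any subgroup divides 33; the divisors of 33 are 1, 3, 11, 33.

Answer: 1, 3, 11, 33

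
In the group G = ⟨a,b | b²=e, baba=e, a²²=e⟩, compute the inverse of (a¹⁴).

The order of (a¹⁴) is 11 (smallest k with (a¹⁴)ᵏ = e), so (a¹⁴)⁻¹ = (a¹⁴)¹⁰ = a⁸.
Check: (a¹⁴) · (a⁸) → (a¹⁴) · a⁸ = e, giving e as required.

Answer: a⁸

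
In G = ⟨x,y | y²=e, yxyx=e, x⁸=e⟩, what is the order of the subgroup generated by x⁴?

|⟨x⁴⟩| equals the order of x⁴. Compute successive powers until reaching e:
  (x⁴)¹ = x⁴, (x⁴)² = e.
The smallest positive k with (x⁴)ᵏ = e is 2, so |⟨x⁴⟩| = 2.

Answer: 2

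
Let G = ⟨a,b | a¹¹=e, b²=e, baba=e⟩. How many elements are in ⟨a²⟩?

|⟨a²⟩| equals the order of a². Compute successive powers until reaching e:
  (a²)¹ = a², (a²)² = a⁴, (a²)³ = a⁶, (a²)⁴ = a⁸, (a²)⁵ = a¹⁰, (a²)⁶ = a, (a²)⁷ = a³, (a²)⁸ = a⁵, (a²)⁹ = a⁷, (a²)¹⁰ = a⁹, (a²)¹¹ = e.
The smallest positive k with (a²)ᵏ = e is 11, so |⟨a²⟩| = 11.

Answer: 11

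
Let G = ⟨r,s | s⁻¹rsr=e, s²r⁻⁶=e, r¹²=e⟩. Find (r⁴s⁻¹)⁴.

Compute successive powers of (r⁴s⁻¹), reducing at each step:
  (r⁴s⁻¹)²: (r⁴s⁻¹) · r⁴ = s⁻¹;   (s⁻¹) · s⁻¹ = r⁶
  (r⁴s⁻¹)³: (r⁶) · r⁴ = r¹⁰;   (r¹⁰) · s⁻¹ = r⁴s
  (r⁴s⁻¹)⁴: (r⁴s) · r⁴ = s;   s · s⁻¹ = e

Answer: e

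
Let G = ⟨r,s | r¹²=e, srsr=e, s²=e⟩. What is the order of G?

Enumerate words in the generators, reducing via the relations: the distinct elements are
  {e, r, s, rs, r², r³, r⁴, r⁵, r⁶, r⁷, r⁸, r⁹, r²s, r³s, r¹¹, r¹⁰, r⁴s, r⁵s, r⁶s, r⁷s, r⁸s, r⁹s, r¹¹s, r¹⁰s}.
No further products give new elements, so |G| = 24.

Answer: 24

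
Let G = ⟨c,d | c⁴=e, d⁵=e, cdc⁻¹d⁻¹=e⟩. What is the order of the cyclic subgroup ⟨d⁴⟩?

|⟨d⁴⟩| equals the order of d⁴. Compute successive powers until reaching e:
  (d⁴)¹ = d⁴, (d⁴)² = d³, (d⁴)³ = d², (d⁴)⁴ = d, (d⁴)⁵ = e.
The smallest positive k with (d⁴)ᵏ = e is 5, so |⟨d⁴⟩| = 5.

Answer: 5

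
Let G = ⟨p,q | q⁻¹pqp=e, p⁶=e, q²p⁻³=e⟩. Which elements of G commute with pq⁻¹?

⟨pq⁻¹⟩ ⊆ C_G(pq⁻¹) since powers of pq⁻¹ commute with pq⁻¹; so |C_G(pq⁻¹)| ≥ |⟨pq⁻¹⟩| = 4.
By orbit–stabilizer, |C_G(pq⁻¹)| = |G| / |conj. class of pq⁻¹| = 12 / 3 = 4.
The 4 elements commuting with pq⁻¹ are {e, p³, pq, pq⁻¹}.

Answer: {e, p³, pq, pq⁻¹}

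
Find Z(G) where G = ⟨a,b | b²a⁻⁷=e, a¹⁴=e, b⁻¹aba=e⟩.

An element z ∈ Z(G) iff z commutes with every generator.
For example a⁷ is central: (a⁷)·a = a⁸ = a·(a⁷); (a⁷)·b = b⁻¹ = b·(a⁷).
Whereas a ∉ Z(G) since a·b = ab ≠ a⁶b⁻¹ = b·a.
Checking each of the 28 elements this way gives Z(G) = {e, a⁷}, of order 2.

Answer: {e, a⁷}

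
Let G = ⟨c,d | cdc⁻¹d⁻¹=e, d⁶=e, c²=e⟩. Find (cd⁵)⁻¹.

The order of (cd⁵) is 6 (smallest k with (cd⁵)ᵏ = e), so (cd⁵)⁻¹ = (cd⁵)⁵ = cd.
Check: (cd⁵) · (cd) → (cd⁵) · c = d⁵;   (d⁵) · d = e, giving e as required.

Answer: cd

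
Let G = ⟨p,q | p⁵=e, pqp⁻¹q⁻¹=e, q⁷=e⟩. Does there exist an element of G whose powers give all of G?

|G| = 35. The element pq has order 35 (its powers give 35 distinct elements), so ⟨pq⟩ = G and G is cyclic.

Answer: Yes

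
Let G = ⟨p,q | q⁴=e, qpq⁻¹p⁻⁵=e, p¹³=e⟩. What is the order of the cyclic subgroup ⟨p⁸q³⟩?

|⟨p⁸q³⟩| equals the order of p⁸q³. Compute successive powers until reaching e:
  (p⁸q³)¹ = p⁸q³, (p⁸q³)² = p⁷q², (p⁸q³)³ = p¹²q, (p⁸q³)⁴ = e.
The smallest positive k with (p⁸q³)ᵏ = e is 4, so |⟨p⁸q³⟩| = 4.

Answer: 4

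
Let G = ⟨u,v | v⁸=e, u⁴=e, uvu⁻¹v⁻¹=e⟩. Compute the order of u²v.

Compute successive powers until reaching e:
  (u²v)¹ = u²v, (u²v)² = v², (u²v)³ = u²v³, (u²v)⁴ = v⁴, (u²v)⁵ = u²v⁵, (u²v)⁶ = v⁶, (u²v)⁷ = u²v⁷, (u²v)⁸ = e.
The smallest positive k with (u²v)ᵏ = e is 8.

Answer: 8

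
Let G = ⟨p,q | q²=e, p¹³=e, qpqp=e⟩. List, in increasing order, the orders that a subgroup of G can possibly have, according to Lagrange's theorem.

|G| = 26 = 2 · 13. By Lagrange's theorem the order of any subgroup divides 26; the divisors of 26 are 1, 2, 13, 26.

Answer: 1, 2, 13, 26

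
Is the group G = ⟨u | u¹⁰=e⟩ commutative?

G has a single generator, so G is cyclic and hence abelian.

Answer: Yes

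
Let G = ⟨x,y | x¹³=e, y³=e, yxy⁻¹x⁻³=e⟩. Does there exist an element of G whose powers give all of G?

Every cyclic group is abelian. But x·y = xy while y·x = x³y, so x·y ≠ y·x and G is not abelian. Hence G is not cyclic.

Answer: No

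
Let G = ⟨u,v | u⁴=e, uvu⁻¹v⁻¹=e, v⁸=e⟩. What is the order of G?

Enumerate words in the generators, reducing via the relations: the distinct elements are
  {e, u, v, uv, u², u³, v², v³, v⁴, v⁵, v⁶, v⁷, uv², uv³, uv⁴, uv⁵, uv⁶, uv⁷, u²v, u³v, u²v², u²v³, u²v⁴, u²v⁵, u²v⁶, u²v⁷, u³v², u³v³, u³v⁴, u³v⁵, u³v⁶, u³v⁷}.
No further products give new elements, so |G| = 32.

Answer: 32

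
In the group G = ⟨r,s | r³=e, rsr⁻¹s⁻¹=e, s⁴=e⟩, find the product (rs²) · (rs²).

Compute (rs²) · (rs²) by multiplying left to right and reducing via the relations at each step:
  (rs²) · r = r²s²
  (r²s²) · s² = r²

Answer: r²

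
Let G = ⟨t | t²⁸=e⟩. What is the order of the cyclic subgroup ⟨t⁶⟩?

|⟨t⁶⟩| equals the order of t⁶. Compute successive powers until reaching e:
  (t⁶)¹ = t⁶, (t⁶)² = t¹², (t⁶)³ = t¹⁸, (t⁶)⁴ = t²⁴, (t⁶)⁵ = t², (t⁶)⁶ = t⁸, (t⁶)⁷ = t¹⁴, (t⁶)⁸ = t²⁰, (t⁶)⁹ = t²⁶, (t⁶)¹⁰ = t⁴, (t⁶)¹¹ = t¹⁰, (t⁶)¹² = t¹⁶, (t⁶)¹³ = t²², (t⁶)¹⁴ = e.
The smallest positive k with (t⁶)ᵏ = e is 14, so |⟨t⁶⟩| = 14.

Answer: 14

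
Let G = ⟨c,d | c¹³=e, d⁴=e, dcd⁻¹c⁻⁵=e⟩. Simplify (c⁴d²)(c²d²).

Compute (c⁴d²) · (c²d²) by multiplying left to right and reducing via the relations at each step:
  (c⁴d²) · c² = c²d²
  (c²d²) · d² = c²

Answer: c²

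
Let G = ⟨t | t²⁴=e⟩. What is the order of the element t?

Compute successive powers until reaching e:
  t¹ = t, t² = t², t³ = t³, t⁴ = t⁴, t⁵ = t⁵, t⁶ = t⁶, t⁷ = t⁷, t⁸ = t⁸, t⁹ = t⁹, t¹⁰ = t¹⁰, t¹¹ = t¹¹, t¹² = t¹², t¹³ = t¹³, t¹⁴ = t¹⁴, t¹⁵ = t¹⁵, t¹⁶ = t¹⁶, t¹⁷ = t¹⁷, t¹⁸ = t¹⁸, t¹⁹ = t¹⁹, t²⁰ = t²⁰, t²¹ = t²¹, t²² = t²², t²³ = t²³, t²⁴ = e.
The smallest positive k with tᵏ = e is 24.

Answer: 24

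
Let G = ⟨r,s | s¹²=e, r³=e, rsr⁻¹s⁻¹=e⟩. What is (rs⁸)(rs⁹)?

Compute (rs⁸) · (rs⁹) by multiplying left to right and reducing via the relations at each step:
  (rs⁸) · r = r²s⁸
  (r²s⁸) · s⁹ = r²s⁵

Answer: r²s⁵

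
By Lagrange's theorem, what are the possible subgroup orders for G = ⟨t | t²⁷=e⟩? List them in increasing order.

|G| = 27 = 3³. By Lagrange's theorem the order of any subgroup divides 27; the divisors of 27 are 1, 3, 9, 27.

Answer: 1, 3, 9, 27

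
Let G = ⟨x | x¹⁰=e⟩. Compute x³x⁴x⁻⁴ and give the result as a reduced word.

Multiply left to right, reducing at each step:
  (x³) · x⁴ = x⁷
  (x⁷) · x⁻⁴ = x³

Answer: x³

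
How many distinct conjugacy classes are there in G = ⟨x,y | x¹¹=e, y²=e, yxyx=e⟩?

The conjugacy classes (representative and size) are:
  [e] (size 1), [x¹⁰] (size 2), [x²] (size 2), [x³] (size 2), [x⁷] (size 2), [x⁶] (size 2), [x²y] (size 11).
Class equation: 1 + 2 + 2 + 2 + 2 + 2 + 11 = 22 = |G|. So G has 7 conjugacy classes.

Answer: 7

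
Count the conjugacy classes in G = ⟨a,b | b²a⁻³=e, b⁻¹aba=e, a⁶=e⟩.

The conjugacy classes (representative and size) are:
  [e] (size 1), [a] (size 2), [a²] (size 2), [a³] (size 1), [ab⁻¹] (size 3), [a²b⁻¹] (size 3).
Class equation: 1 + 2 + 2 + 1 + 3 + 3 = 12 = |G|. So G has 6 conjugacy classes.

Answer: 6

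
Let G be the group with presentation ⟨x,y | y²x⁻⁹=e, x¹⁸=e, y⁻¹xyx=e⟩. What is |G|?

Enumerate words in the generators, reducing via the relations: the distinct elements are
  {e, x, y, xy, x², x³, x⁴, x⁵, x⁶, x⁷, x⁸, x⁹, x²y, x³y, x¹², x¹³, x¹¹, x¹⁰, x¹⁴, x¹⁵, x¹⁶, x¹⁷, x⁴y, x⁵y, x⁶y, x⁷y, x⁸y, y⁻¹, xy⁻¹, x²y⁻¹, x³y⁻¹, x⁴y⁻¹, x⁵y⁻¹, x⁶y⁻¹, x⁷y⁻¹, x⁸y⁻¹}.
No further products give new elements, so |G| = 36.

Answer: 36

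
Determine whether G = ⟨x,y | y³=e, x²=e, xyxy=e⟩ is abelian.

x·y = xy but y·x = xy², so x·y ≠ y·x and G is not abelian.

Answer: No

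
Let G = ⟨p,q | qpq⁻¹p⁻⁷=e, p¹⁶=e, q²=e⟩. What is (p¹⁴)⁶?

Compute successive powers of (p¹⁴), reducing at each step:
  (p¹⁴)²: (p¹⁴) · p¹⁴ = p¹²
  (p¹⁴)³: (p¹²) · p¹⁴ = p¹⁰
  (p¹⁴)⁴: (p¹⁰) · p¹⁴ = p⁸
  (p¹⁴)⁵: (p⁸) · p¹⁴ = p⁶
  (p¹⁴)⁶: (p⁶) · p¹⁴ = p⁴

Answer: p⁴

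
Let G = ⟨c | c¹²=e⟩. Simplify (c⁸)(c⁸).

Compute (c⁸) · (c⁸) by multiplying left to right and reducing via the relations at each step:
  (c⁸) · c⁸ = c⁴

Answer: c⁴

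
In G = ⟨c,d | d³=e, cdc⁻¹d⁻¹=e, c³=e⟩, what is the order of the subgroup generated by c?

|⟨c⟩| equals the order of c. Compute successive powers until reaching e:
  c¹ = c, c² = c², c³ = e.
The smallest positive k with cᵏ = e is 3, so |⟨c⟩| = 3.

Answer: 3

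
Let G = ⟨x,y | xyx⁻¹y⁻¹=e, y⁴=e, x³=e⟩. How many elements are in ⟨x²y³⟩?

|⟨x²y³⟩| equals the order of x²y³. Compute successive powers until reaching e:
  (x²y³)¹ = x²y³, (x²y³)² = xy², (x²y³)³ = y, (x²y³)⁴ = x², (x²y³)⁵ = xy³, (x²y³)⁶ = y², (x²y³)⁷ = x²y, (x²y³)⁸ = x, (x²y³)⁹ = y³, (x²y³)¹⁰ = x²y², (x²y³)¹¹ = xy, (x²y³)¹² = e.
The smallest positive k with (x²y³)ᵏ = e is 12, so |⟨x²y³⟩| = 12.

Answer: 12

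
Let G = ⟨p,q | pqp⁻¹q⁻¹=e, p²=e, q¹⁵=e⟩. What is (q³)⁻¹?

The order of (q³) is 5 (smallest k with (q³)ᵏ = e), so (q³)⁻¹ = (q³)⁴ = q¹².
Check: (q³) · (q¹²) → (q³) · q¹² = e, giving e as required.

Answer: q¹²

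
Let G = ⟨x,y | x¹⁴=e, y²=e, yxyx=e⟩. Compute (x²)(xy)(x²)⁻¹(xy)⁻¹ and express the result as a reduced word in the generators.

[(x²), (xy)] = (x²)·(xy)·(x²)⁻¹·(xy)⁻¹.
  (x²) · (xy) = x³y
  (x³y) · (x¹²) = x⁵y
  (x⁵y) · (xy) = x⁴

Answer: x⁴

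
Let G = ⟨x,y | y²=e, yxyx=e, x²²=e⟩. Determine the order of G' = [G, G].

G' = [G, G] is generated by all commutators. The generator-pair commutators are: [x, y] = x².
The subgroup they normally generate is {e, x², x⁴, x⁶, x⁸, x¹⁰, x¹², x¹⁴, x¹⁶, x¹⁸, x²⁰}, of order 11.
Check: |G/G'| = 44/11 = 4 is the order of the abelianisation.

Answer: 11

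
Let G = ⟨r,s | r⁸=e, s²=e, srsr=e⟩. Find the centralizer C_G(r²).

⟨r²⟩ ⊆ C_G(r²) since powers of r² commute with r²; so |C_G(r²)| ≥ |⟨r²⟩| = 4.
By orbit–stabilizer, |C_G(r²)| = |G| / |conj. class of r²| = 16 / 2 = 8.
The 8 elements commuting with r² are {e, r, r², r³, r⁴, r⁵, r⁶, r⁷}.

Answer: {e, r, r², r³, r⁴, r⁵, r⁶, r⁷}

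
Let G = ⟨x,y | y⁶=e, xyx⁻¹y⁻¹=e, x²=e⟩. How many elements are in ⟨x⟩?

|⟨x⟩| equals the order of x. Compute successive powers until reaching e:
  x¹ = x, x² = e.
The smallest positive k with xᵏ = e is 2, so |⟨x⟩| = 2.

Answer: 2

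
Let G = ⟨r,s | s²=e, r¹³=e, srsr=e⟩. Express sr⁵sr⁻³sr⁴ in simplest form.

Multiply left to right, reducing at each step:
  s · r⁵ = r⁸s
  (r⁸s) · s = r⁸
  (r⁸) · r⁻³ = r⁵
  (r⁵) · s = r⁵s
  (r⁵s) · r⁴ = rs

Answer: rs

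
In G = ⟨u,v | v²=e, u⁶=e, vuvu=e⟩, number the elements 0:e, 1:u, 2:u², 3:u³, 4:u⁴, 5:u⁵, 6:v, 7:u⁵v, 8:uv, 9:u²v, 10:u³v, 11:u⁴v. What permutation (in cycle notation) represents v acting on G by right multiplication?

(0 6)(1 8)(2 9)(3 10)(4 11)(5 7)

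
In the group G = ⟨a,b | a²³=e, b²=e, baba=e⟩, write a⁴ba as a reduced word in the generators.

Multiply left to right, reducing at each step:
  (a⁴) · b = a⁴b
  (a⁴b) · a = a³b

Answer: a³b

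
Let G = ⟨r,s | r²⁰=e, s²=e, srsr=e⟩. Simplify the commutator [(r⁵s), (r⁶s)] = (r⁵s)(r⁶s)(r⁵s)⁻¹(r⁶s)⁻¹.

[(r⁵s), (r⁶s)] = (r⁵s)·(r⁶s)·(r⁵s)⁻¹·(r⁶s)⁻¹.
  (r⁵s) · (r⁶s) = r¹⁹
  (r¹⁹) · (r⁵s) = r⁴s
  (r⁴s) · (r⁶s) = r¹⁸

Answer: r¹⁸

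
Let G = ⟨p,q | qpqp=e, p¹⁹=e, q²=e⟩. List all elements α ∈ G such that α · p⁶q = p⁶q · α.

⟨p⁶q⟩ ⊆ C_G(p⁶q) since powers of p⁶q commute with p⁶q; so |C_G(p⁶q)| ≥ |⟨p⁶q⟩| = 2.
By orbit–stabilizer, |C_G(p⁶q)| = |G| / |conj. class of p⁶q| = 38 / 19 = 2.
The 2 elements commuting with p⁶q are {e, p⁶q}.

Answer: {e, p⁶q}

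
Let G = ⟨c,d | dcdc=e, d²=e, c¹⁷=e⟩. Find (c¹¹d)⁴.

Compute successive powers of (c¹¹d), reducing at each step:
  (c¹¹d)²: (c¹¹d) · c¹¹ = d;   d · d = e
  (c¹¹d)³: e · c¹¹ = c¹¹;   (c¹¹) · d = c¹¹d
  (c¹¹d)⁴: (c¹¹d) · c¹¹ = d;   d · d = e

Answer: e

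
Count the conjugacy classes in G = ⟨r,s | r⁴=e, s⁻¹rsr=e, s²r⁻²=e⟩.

The conjugacy classes (representative and size) are:
  [e] (size 1), [r³] (size 2), [r²] (size 1), [s⁻¹] (size 2), [rs⁻¹] (size 2).
Class equation: 1 + 2 + 1 + 2 + 2 = 8 = |G|. So G has 5 conjugacy classes.

Answer: 5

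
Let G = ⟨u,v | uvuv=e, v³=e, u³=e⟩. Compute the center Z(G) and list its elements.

An element z ∈ Z(G) iff z commutes with every generator.
For example e is central: e·u = u = u·e; e·v = v = v·e.
Whereas u ∉ Z(G) since u·v = uv ≠ u²v² = v·u.
Checking each of the 12 elements this way gives Z(G) = {e}, of order 1.

Answer: {e}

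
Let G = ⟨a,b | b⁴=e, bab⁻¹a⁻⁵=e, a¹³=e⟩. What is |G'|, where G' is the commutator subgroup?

G' = [G, G] is generated by all commutators. The generator-pair commutators are: [a, b] = a⁹.
The subgroup they normally generate is {e, a, a², a³, a⁴, a⁵, a⁶, a⁷, a⁸, a⁹, a¹⁰, a¹¹, a¹²}, of order 13.
Check: |G/G'| = 52/13 = 4 is the order of the abelianisation.

Answer: 13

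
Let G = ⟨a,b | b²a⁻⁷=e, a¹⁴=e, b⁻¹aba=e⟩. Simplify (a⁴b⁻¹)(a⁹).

Compute (a⁴b⁻¹) · (a⁹) by multiplying left to right and reducing via the relations at each step:
  (a⁴b⁻¹) · a⁹ = a²b

Answer: a²b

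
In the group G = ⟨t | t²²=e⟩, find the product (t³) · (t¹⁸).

Compute (t³) · (t¹⁸) by multiplying left to right and reducing via the relations at each step:
  (t³) · t¹⁸ = t²¹

Answer: t²¹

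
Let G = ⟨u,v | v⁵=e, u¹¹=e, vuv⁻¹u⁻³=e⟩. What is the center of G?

An element z ∈ Z(G) iff z commutes with every generator.
For example e is central: e·u = u = u·e; e·v = v = v·e.
Whereas u ∉ Z(G) since u·v = uv ≠ u³v = v·u.
Checking each of the 55 elements this way gives Z(G) = {e}, of order 1.

Answer: {e}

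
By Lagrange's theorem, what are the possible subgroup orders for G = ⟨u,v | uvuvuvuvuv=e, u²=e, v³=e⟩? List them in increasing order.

|G| = 60 = 2² · 3 · 5. By Lagrange's theorem the order of any subgroup divides 60; the divisors of 60 are 1, 2, 3, 4, 5, 6, 10, 12, 15, 20, 30, 60.

Answer: 1, 2, 3, 4, 5, 6, 10, 12, 15, 20, 30, 60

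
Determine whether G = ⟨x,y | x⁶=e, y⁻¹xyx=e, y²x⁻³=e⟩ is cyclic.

Every cyclic group is abelian. But x·y = xy while y·x = x²y⁻¹, so x·y ≠ y·x and G is not abelian. Hence G is not cyclic.

Answer: No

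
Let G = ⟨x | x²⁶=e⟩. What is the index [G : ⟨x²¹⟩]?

First find ord(x²¹) by computing successive powers:
  (x²¹)¹ = x²¹, (x²¹)² = x¹⁶, (x²¹)³ = x¹¹, (x²¹)⁴ = x⁶, (x²¹)⁵ = x, (x²¹)⁶ = x²², (x²¹)⁷ = x¹⁷, (x²¹)⁸ = x¹², (x²¹)⁹ = x⁷, (x²¹)¹⁰ = x², (x²¹)¹¹ = x²³, (x²¹)¹² = x¹⁸, (x²¹)¹³ = x¹³, (x²¹)¹⁴ = x⁸, (x²¹)¹⁵ = x³, (x²¹)¹⁶ = x²⁴, (x²¹)¹⁷ = x¹⁹, (x²¹)¹⁸ = x¹⁴, (x²¹)¹⁹ = x⁹, (x²¹)²⁰ = x⁴, (x²¹)²¹ = x²⁵, (x²¹)²² = x²⁰, (x²¹)²³ = x¹⁵, (x²¹)²⁴ = x¹⁰, (x²¹)²⁵ = x⁵, (x²¹)²⁶ = e.
So |⟨x²¹⟩| = ord(x²¹) = 26. With |G| = 26, by Lagrange [G : ⟨x²¹⟩] = 26/26 = 1.

Answer: 1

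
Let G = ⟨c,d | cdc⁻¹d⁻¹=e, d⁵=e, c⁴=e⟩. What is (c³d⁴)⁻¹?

The order of (c³d⁴) is 20 (smallest k with (c³d⁴)ᵏ = e), so (c³d⁴)⁻¹ = (c³d⁴)¹⁹ = cd.
Check: (c³d⁴) · (cd) → (c³d⁴) · c = d⁴;   (d⁴) · d = e, giving e as required.

Answer: cd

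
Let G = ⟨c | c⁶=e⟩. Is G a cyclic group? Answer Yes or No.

|G| = 6. The element c has order 6 (its powers give 6 distinct elements), so ⟨c⟩ = G and G is cyclic.

Answer: Yes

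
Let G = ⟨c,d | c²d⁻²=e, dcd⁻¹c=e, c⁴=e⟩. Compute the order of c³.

Compute successive powers until reaching e:
  (c³)¹ = c³, (c³)² = c², (c³)³ = c, (c³)⁴ = e.
The smallest positive k with (c³)ᵏ = e is 4.

Answer: 4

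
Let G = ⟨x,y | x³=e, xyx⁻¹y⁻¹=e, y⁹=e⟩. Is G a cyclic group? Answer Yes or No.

|G| = 27, but the maximum element order in G is 9 < 27. No single element generates all of G, so G is not cyclic.

Answer: No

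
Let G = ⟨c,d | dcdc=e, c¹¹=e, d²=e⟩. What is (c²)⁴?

Compute successive powers of (c²), reducing at each step:
  (c²)²: (c²) · c² = c⁴
  (c²)³: (c⁴) · c² = c⁶
  (c²)⁴: (c⁶) · c² = c⁸

Answer: c⁸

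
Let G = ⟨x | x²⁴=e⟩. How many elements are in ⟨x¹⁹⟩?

|⟨x¹⁹⟩| equals the order of x¹⁹. Compute successive powers until reaching e:
  (x¹⁹)¹ = x¹⁹, (x¹⁹)² = x¹⁴, (x¹⁹)³ = x⁹, (x¹⁹)⁴ = x⁴, (x¹⁹)⁵ = x²³, (x¹⁹)⁶ = x¹⁸, (x¹⁹)⁷ = x¹³, (x¹⁹)⁸ = x⁸, (x¹⁹)⁹ = x³, (x¹⁹)¹⁰ = x²², (x¹⁹)¹¹ = x¹⁷, (x¹⁹)¹² = x¹², (x¹⁹)¹³ = x⁷, (x¹⁹)¹⁴ = x², (x¹⁹)¹⁵ = x²¹, (x¹⁹)¹⁶ = x¹⁶, (x¹⁹)¹⁷ = x¹¹, (x¹⁹)¹⁸ = x⁶, (x¹⁹)¹⁹ = x, (x¹⁹)²⁰ = x²⁰, (x¹⁹)²¹ = x¹⁵, (x¹⁹)²² = x¹⁰, (x¹⁹)²³ = x⁵, (x¹⁹)²⁴ = e.
The smallest positive k with (x¹⁹)ᵏ = e is 24, so |⟨x¹⁹⟩| = 24.

Answer: 24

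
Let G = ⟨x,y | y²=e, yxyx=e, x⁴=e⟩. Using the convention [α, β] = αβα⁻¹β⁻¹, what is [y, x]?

[y, x] = y·x·y⁻¹·x⁻¹.
  y · x = x³y
  (x³y) · y = x³
  (x³) · (x³) = x²

Answer: x²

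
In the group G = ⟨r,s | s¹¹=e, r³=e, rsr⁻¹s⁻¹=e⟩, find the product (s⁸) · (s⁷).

Compute (s⁸) · (s⁷) by multiplying left to right and reducing via the relations at each step:
  (s⁸) · s⁷ = s⁴

Answer: s⁴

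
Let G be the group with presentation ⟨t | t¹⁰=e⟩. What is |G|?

G is generated by a single element, so G is cyclic. The relator gives t¹⁰ = e and no smaller power is forced to be e, so the 10 powers {e, t, t², t³, t⁴, t⁵, t⁶, t⁷, t⁸, t⁹} are distinct. Hence |G| = 10.

Answer: 10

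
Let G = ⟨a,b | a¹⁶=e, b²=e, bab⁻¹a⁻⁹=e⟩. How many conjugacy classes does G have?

The conjugacy classes (representative and size) are:
  [e] (size 1), [a⁹] (size 2), [a²] (size 1), [a³] (size 2), [a⁴] (size 1), [a¹³] (size 2), [a⁶] (size 1), [a¹⁵] (size 2), [a⁸] (size 1), [a¹⁰] (size 1), [a¹²] (size 1), [a¹⁴] (size 1), [b] (size 2), [ab] (size 2), [a²b] (size 2), [a¹¹b] (size 2), [a⁴b] (size 2), [a¹³b] (size 2), [a¹⁴b] (size 2), [a¹⁵b] (size 2).
Class equation: 1 + 2 + 1 + 2 + 1 + 2 + 1 + 2 + 1 + 1 + 1 + 1 + 2 + 2 + 2 + 2 + 2 + 2 + 2 + 2 = 32 = |G|. So G has 20 conjugacy classes.

Answer: 20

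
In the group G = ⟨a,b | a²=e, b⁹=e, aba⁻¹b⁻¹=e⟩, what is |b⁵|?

Compute successive powers until reaching e:
  (b⁵)¹ = b⁵, (b⁵)² = b, (b⁵)³ = b⁶, (b⁵)⁴ = b², (b⁵)⁵ = b⁷, (b⁵)⁶ = b³, (b⁵)⁷ = b⁸, (b⁵)⁸ = b⁴, (b⁵)⁹ = e.
The smallest positive k with (b⁵)ᵏ = e is 9.

Answer: 9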